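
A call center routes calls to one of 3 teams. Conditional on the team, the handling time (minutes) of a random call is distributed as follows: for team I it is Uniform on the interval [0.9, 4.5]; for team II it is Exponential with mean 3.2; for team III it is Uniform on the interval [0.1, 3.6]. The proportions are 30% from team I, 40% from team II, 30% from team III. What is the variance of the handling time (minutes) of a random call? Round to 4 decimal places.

5.0400

Per component, I: μ=2.7, E[X²]=8.37; II: μ=3.2, E[X²]=20.48; III: μ=1.85, E[X²]=4.44333.
E[X] = 0.3·2.7 + 0.4·3.2 + 0.3·1.85 = 2.645.
E[X²] = 0.3·8.37 + 0.4·20.48 + 0.3·4.44333 = 12.036.
Var(X) = E[X²] − (E[X])² = 12.036 − 6.99603 = 5.03997.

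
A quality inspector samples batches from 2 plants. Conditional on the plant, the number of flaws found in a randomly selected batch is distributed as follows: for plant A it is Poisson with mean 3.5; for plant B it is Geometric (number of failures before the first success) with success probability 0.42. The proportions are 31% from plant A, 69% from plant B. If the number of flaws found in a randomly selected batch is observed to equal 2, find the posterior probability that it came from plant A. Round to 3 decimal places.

Likelihoods P(X=2 | ·): A: 0.184959; B: 0.141288.
Posterior ∝ prior × likelihood. Numerator for A: 0.31·0.184959 = 0.0573373.
Normalizing constant: 0.31·0.184959 + 0.69·0.141288 = 0.154826.
P(A | observation) = 0.0573373 / 0.154826 = 0.370334.

0.370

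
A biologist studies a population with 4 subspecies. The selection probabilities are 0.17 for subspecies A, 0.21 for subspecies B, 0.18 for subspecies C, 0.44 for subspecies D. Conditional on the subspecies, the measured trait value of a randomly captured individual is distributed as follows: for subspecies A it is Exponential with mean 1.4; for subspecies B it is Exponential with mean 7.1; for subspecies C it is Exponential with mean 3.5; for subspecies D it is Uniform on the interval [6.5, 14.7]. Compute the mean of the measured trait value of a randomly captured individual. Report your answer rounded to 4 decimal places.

Component means — A: 1.4; B: 7.1; C: 3.5; D: 10.6.
E[X] = 0.17·1.4 + 0.21·7.1 + 0.18·3.5 + 0.44·10.6 = 7.023.

7.0230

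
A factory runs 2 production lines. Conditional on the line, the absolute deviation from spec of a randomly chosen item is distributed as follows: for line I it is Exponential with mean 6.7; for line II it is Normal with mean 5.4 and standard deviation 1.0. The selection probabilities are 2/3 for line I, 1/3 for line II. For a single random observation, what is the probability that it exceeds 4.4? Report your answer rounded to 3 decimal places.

0.626

Conditional on each line, P(X > 4.4): I: 0.518551; II: 0.841345.
By total probability, P(X > 4.4) = 0.666667·0.518551 + 0.333333·0.841345 = 0.626149.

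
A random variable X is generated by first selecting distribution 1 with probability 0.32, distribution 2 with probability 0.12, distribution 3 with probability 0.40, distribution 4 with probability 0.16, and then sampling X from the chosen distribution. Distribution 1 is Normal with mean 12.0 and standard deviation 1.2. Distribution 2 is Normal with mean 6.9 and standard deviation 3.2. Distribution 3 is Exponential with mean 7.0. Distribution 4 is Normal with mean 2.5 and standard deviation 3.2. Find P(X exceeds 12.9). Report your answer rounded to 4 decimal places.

0.1396

Conditional on each component, P(X > 12.9): 1: 0.226627; 2: 0.0303964; 3: 0.158364; 4: 0.000577025.
By total probability, P(X > 12.9) = 0.32·0.226627 + 0.12·0.0303964 + 0.4·0.158364 + 0.16·0.000577025 = 0.139606.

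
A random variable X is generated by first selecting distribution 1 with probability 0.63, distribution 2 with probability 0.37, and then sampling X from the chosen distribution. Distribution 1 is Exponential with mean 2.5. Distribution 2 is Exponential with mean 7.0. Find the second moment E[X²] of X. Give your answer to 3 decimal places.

For each component E[X²] = Var + (mean)², giving 1: 12.5; 2: 98.
Overall E[X²] = 0.63·12.5 + 0.37·98 = 44.135.

44.135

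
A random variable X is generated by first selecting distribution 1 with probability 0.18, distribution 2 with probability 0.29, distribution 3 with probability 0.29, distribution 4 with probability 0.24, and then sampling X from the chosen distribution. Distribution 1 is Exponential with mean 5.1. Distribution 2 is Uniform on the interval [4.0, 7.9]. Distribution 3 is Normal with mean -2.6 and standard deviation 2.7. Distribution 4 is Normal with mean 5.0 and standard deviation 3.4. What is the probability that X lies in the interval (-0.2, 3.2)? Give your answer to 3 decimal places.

0.190

Conditional on each component, P(-0.2 < X < 3.2): 1: 0.466049; 2: 0; 3: 0.17118; 4: 0.235179.
By total probability, P(-0.2 < X < 3.2) = 0.18·0.466049 + 0.29·0 + 0.29·0.17118 + 0.24·0.235179 = 0.189974.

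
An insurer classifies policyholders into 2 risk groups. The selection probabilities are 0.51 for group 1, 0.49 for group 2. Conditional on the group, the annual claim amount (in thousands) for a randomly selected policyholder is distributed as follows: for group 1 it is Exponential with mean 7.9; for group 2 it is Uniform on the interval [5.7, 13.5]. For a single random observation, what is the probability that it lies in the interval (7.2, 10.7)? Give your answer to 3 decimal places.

0.293

Conditional on each group, P(7.2 < X < 10.7): 1: 0.14387; 2: 0.448718.
By total probability, P(7.2 < X < 10.7) = 0.51·0.14387 + 0.49·0.448718 = 0.293245.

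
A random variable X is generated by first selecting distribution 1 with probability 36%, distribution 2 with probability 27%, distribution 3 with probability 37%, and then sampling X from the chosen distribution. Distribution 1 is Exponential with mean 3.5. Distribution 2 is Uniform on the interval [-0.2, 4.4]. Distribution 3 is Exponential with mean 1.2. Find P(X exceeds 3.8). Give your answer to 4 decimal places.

0.1724

Conditional on each component, P(X > 3.8): 1: 0.337661; 2: 0.130435; 3: 0.0421438.
By total probability, P(X > 3.8) = 0.36·0.337661 + 0.27·0.130435 + 0.37·0.0421438 = 0.172368.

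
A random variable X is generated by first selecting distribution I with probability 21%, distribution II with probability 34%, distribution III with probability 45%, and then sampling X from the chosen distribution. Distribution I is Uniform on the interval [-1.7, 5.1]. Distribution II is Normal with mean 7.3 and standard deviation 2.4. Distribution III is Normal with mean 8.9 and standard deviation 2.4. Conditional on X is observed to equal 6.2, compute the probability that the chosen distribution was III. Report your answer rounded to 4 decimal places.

Likelihoods f(6.2 | ·): I: 0; II: 0.149652; III: 0.0882819.
Posterior ∝ prior × likelihood. Numerator for III: 0.45·0.0882819 = 0.0397269.
Normalizing constant: 0.21·0 + 0.34·0.149652 + 0.45·0.0882819 = 0.0906086.
P(III | observation) = 0.0397269 / 0.0906086 = 0.438445.

0.4384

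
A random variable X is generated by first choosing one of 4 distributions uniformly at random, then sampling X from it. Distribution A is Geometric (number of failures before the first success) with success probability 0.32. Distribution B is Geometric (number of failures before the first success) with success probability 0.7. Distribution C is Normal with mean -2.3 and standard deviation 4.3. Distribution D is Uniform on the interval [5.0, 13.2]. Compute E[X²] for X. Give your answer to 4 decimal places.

For each component E[X²] = Var + (mean)², giving A: 11.1562; B: 0.795918; C: 23.78; D: 88.4133.
Overall E[X²] = 0.25·11.1562 + 0.25·0.795918 + 0.25·23.78 + 0.25·88.4133 = 31.0364.

31.0364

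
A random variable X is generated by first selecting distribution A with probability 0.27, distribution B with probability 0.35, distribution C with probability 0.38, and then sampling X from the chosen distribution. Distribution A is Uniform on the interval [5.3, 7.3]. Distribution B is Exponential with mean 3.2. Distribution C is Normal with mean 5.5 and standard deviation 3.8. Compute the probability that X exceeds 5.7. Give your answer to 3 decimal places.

Conditional on each component, P(X > 5.7): A: 0.8; B: 0.168427; C: 0.479013.
By total probability, P(X > 5.7) = 0.27·0.8 + 0.35·0.168427 + 0.38·0.479013 = 0.456974.

0.457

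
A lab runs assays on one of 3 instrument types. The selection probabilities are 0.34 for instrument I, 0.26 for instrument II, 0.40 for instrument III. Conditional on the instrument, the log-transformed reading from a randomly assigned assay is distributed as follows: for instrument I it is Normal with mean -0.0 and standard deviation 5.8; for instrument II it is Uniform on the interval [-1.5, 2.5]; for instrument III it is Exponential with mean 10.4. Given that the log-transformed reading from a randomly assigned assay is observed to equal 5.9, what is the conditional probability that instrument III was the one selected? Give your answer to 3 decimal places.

Likelihoods f(5.9 | ·): I: 0.0409999; II: 0; III: 0.054524.
Posterior ∝ prior × likelihood. Numerator for III: 0.4·0.054524 = 0.0218096.
Normalizing constant: 0.34·0.0409999 + 0.26·0 + 0.4·0.054524 = 0.0357496.
P(III | observation) = 0.0218096 / 0.0357496 = 0.610067.

0.610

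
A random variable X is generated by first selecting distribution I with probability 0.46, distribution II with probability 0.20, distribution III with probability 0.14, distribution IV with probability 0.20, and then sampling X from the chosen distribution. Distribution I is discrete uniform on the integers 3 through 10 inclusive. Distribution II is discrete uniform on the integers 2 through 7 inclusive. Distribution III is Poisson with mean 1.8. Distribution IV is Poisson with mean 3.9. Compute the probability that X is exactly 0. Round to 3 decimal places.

0.027

Conditional on each component, P(X = 0): I: 0; II: 0; III: 0.165299; IV: 0.0202419.
By total probability, P(X = 0) = 0.46·0 + 0.2·0 + 0.14·0.165299 + 0.2·0.0202419 = 0.0271902.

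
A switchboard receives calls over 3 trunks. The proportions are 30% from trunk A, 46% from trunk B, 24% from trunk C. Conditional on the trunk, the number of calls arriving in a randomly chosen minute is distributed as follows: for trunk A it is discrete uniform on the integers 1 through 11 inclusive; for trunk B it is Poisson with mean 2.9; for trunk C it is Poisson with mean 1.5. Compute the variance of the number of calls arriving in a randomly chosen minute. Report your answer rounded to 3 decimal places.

7.695

Per component, A: μ=6, E[X²]=46; B: μ=2.9, E[X²]=11.31; C: μ=1.5, E[X²]=3.75.
E[X] = 0.3·6 + 0.46·2.9 + 0.24·1.5 = 3.494.
E[X²] = 0.3·46 + 0.46·11.31 + 0.24·3.75 = 19.9026.
Var(X) = E[X²] − (E[X])² = 19.9026 − 12.208 = 7.69456.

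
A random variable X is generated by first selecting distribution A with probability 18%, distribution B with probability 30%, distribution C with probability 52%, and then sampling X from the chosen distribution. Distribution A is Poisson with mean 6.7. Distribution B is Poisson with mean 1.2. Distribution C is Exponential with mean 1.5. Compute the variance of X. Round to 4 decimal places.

6.9145

Per component, A: μ=6.7, E[X²]=51.59; B: μ=1.2, E[X²]=2.64; C: μ=1.5, E[X²]=4.5.
E[X] = 0.18·6.7 + 0.3·1.2 + 0.52·1.5 = 2.346.
E[X²] = 0.18·51.59 + 0.3·2.64 + 0.52·4.5 = 12.4182.
Var(X) = E[X²] − (E[X])² = 12.4182 − 5.50372 = 6.91448.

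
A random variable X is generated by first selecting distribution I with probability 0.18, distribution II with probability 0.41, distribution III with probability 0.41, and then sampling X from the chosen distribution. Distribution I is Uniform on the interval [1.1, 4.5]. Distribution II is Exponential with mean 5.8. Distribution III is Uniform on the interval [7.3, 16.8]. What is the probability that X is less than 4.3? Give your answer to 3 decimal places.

Conditional on each component, P(X < 4.3): I: 0.941176; II: 0.523544; III: 0.
By total probability, P(X < 4.3) = 0.18·0.941176 + 0.41·0.523544 + 0.41·0 = 0.384065.

0.384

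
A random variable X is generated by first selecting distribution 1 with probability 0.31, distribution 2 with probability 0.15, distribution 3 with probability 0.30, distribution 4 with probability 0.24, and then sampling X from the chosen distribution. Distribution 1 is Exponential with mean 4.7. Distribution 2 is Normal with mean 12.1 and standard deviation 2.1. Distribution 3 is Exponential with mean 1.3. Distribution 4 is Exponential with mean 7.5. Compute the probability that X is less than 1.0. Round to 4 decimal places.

Conditional on each component, P(X < 1.0): 1: 0.191655; 2: 6.26076e-08; 3: 0.536631; 4: 0.124827.
By total probability, P(X < 1.0) = 0.31·0.191655 + 0.15·6.26076e-08 + 0.3·0.536631 + 0.24·0.124827 = 0.250361.

0.2504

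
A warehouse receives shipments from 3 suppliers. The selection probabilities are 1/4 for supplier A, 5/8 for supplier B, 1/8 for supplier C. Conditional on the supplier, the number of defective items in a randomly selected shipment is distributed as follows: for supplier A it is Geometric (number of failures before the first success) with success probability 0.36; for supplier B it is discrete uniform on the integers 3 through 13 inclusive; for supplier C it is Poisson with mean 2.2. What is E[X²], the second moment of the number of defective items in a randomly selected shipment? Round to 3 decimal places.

For each component E[X²] = Var + (mean)², giving A: 8.09877; B: 74; C: 7.04.
Overall E[X²] = 0.25·8.09877 + 0.625·74 + 0.125·7.04 = 49.1547.

49.155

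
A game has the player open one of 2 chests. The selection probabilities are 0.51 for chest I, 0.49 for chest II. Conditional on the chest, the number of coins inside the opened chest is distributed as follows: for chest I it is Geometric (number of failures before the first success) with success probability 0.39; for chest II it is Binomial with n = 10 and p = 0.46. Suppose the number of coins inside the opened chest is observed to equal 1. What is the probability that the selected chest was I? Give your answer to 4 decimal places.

0.9324

Likelihoods P(X=1 | ·): I: 0.2379; II: 0.0179598.
Posterior ∝ prior × likelihood. Numerator for I: 0.51·0.2379 = 0.121329.
Normalizing constant: 0.51·0.2379 + 0.49·0.0179598 = 0.130129.
P(I | observation) = 0.121329 / 0.130129 = 0.932373.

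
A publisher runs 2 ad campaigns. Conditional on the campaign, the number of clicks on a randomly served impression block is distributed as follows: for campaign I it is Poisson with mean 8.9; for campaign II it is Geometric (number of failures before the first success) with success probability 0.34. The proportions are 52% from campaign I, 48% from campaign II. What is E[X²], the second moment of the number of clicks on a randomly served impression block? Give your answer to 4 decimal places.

50.3664

For each component E[X²] = Var + (mean)², giving I: 88.11; II: 9.47751.
Overall E[X²] = 0.52·88.11 + 0.48·9.47751 = 50.3664.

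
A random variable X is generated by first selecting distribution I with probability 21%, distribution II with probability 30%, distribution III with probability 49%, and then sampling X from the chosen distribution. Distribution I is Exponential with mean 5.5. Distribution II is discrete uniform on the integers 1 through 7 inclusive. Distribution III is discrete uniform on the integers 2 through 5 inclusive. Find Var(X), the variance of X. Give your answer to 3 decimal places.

Per component, I: μ=5.5, E[X²]=60.5; II: μ=4, E[X²]=20; III: μ=3.5, E[X²]=13.5.
E[X] = 0.21·5.5 + 0.3·4 + 0.49·3.5 = 4.07.
E[X²] = 0.21·60.5 + 0.3·20 + 0.49·13.5 = 25.32.
Var(X) = E[X²] − (E[X])² = 25.32 − 16.5649 = 8.7551.

8.755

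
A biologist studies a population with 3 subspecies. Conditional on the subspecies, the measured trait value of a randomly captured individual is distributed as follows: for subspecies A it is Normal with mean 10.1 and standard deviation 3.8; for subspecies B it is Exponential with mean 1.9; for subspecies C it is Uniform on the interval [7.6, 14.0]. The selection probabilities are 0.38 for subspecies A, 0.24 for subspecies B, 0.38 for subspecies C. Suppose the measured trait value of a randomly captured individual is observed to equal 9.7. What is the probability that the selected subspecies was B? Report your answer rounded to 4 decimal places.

Likelihoods f(9.7 | ·): A: 0.104405; B: 0.00319197; C: 0.15625.
Posterior ∝ prior × likelihood. Numerator for B: 0.24·0.00319197 = 0.000766073.
Normalizing constant: 0.38·0.104405 + 0.24·0.00319197 + 0.38·0.15625 = 0.0998149.
P(B | observation) = 0.000766073 / 0.0998149 = 0.00767493.

0.0077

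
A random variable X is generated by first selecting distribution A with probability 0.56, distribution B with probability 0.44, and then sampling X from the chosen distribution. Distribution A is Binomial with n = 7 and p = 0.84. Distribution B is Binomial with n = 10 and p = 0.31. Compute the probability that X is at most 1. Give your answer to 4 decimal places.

Conditional on each component, P(X ≤ 1): A: 0.000101334; B: 0.134363.
By total probability, P(X ≤ 1) = 0.56·0.000101334 + 0.44·0.134363 = 0.0591766.

0.0592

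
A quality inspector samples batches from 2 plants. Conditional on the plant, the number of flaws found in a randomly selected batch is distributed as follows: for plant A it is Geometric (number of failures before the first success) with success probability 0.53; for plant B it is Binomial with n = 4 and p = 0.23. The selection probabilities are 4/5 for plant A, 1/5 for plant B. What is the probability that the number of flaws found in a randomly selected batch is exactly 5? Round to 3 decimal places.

0.010

Conditional on each plant, P(X = 5): A: 0.0121553; B: 0.
By total probability, P(X = 5) = 0.8·0.0121553 + 0.2·0 = 0.00972423.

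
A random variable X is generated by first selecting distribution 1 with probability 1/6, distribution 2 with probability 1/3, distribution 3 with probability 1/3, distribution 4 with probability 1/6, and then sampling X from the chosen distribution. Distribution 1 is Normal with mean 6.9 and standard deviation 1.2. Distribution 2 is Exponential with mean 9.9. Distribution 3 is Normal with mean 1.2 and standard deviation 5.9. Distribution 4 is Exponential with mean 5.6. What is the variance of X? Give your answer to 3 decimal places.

Per component, 1: μ=6.9, E[X²]=49.05; 2: μ=9.9, E[X²]=196.02; 3: μ=1.2, E[X²]=36.25; 4: μ=5.6, E[X²]=62.72.
E[X] = 0.166667·6.9 + 0.333333·9.9 + 0.333333·1.2 + 0.166667·5.6 = 5.78333.
E[X²] = 0.166667·49.05 + 0.333333·196.02 + 0.333333·36.25 + 0.166667·62.72 = 96.0517.
Var(X) = E[X²] − (E[X])² = 96.0517 − 33.4469 = 62.6047.

62.605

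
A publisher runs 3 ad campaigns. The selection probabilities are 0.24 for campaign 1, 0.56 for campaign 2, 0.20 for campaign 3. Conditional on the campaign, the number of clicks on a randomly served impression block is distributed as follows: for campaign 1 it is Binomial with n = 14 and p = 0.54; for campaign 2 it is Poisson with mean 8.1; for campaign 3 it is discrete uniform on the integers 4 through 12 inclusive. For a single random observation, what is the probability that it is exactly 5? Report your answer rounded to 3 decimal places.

0.092

Conditional on each campaign, P(X = 5): 1: 0.0847722; 2: 0.088198; 3: 0.111111.
By total probability, P(X = 5) = 0.24·0.0847722 + 0.56·0.088198 + 0.2·0.111111 = 0.0919584.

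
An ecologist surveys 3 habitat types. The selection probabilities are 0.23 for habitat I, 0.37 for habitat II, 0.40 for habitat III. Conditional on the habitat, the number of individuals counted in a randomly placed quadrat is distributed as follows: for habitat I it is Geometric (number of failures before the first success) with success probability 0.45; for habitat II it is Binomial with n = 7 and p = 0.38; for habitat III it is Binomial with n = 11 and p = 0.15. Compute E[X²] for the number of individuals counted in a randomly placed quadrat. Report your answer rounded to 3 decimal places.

5.846

For each component E[X²] = Var + (mean)², giving I: 4.20988; II: 8.7248; III: 4.125.
Overall E[X²] = 0.23·4.20988 + 0.37·8.7248 + 0.4·4.125 = 5.84645.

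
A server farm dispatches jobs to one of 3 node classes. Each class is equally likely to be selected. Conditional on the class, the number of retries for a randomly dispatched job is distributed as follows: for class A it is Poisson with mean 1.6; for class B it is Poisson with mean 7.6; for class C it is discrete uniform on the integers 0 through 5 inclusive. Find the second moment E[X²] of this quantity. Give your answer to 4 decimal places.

26.2289

For each component E[X²] = Var + (mean)², giving A: 4.16; B: 65.36; C: 9.16667.
Overall E[X²] = 0.333333·4.16 + 0.333333·65.36 + 0.333333·9.16667 = 26.2289.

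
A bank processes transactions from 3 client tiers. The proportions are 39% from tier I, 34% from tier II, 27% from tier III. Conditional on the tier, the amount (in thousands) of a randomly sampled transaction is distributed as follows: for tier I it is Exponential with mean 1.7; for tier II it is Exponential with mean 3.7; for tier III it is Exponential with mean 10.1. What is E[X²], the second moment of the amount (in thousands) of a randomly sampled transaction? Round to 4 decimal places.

66.6488

For each component E[X²] = Var + (mean)², giving I: 5.78; II: 27.38; III: 204.02.
Overall E[X²] = 0.39·5.78 + 0.34·27.38 + 0.27·204.02 = 66.6488.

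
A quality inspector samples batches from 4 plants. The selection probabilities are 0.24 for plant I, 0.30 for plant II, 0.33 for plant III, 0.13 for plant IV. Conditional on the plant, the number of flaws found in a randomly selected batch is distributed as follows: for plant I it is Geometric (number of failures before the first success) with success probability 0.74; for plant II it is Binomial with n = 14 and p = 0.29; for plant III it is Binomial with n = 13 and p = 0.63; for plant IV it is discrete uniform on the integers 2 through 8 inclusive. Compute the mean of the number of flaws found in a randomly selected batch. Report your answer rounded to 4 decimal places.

4.6550

Component means — I: 0.351351; II: 4.06; III: 8.19; IV: 5.
E[X] = 0.24·0.351351 + 0.3·4.06 + 0.33·8.19 + 0.13·5 = 4.65502.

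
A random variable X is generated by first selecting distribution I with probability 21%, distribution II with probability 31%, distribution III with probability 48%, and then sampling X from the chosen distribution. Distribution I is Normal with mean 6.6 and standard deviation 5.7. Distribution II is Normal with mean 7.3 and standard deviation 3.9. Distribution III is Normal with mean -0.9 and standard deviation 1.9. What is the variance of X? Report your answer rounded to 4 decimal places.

Per component, I: μ=6.6, E[X²]=76.05; II: μ=7.3, E[X²]=68.5; III: μ=-0.9, E[X²]=4.42.
E[X] = 0.21·6.6 + 0.31·7.3 + 0.48·-0.9 = 3.217.
E[X²] = 0.21·76.05 + 0.31·68.5 + 0.48·4.42 = 39.3271.
Var(X) = E[X²] − (E[X])² = 39.3271 − 10.3491 = 28.978.

28.9780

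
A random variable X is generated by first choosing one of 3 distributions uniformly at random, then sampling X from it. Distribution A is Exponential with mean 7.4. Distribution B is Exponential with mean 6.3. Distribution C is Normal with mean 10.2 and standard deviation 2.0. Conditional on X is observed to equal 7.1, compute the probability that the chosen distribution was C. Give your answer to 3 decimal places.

Likelihoods f(7.1 | ·): A: 0.0517703; B: 0.05143; C: 0.0600045.
Posterior ∝ prior × likelihood. Numerator for C: 0.333333·0.0600045 = 0.0200015.
Normalizing constant: 0.333333·0.0517703 + 0.333333·0.05143 + 0.333333·0.0600045 = 0.0544016.
P(C | observation) = 0.0200015 / 0.0544016 = 0.367664.

0.368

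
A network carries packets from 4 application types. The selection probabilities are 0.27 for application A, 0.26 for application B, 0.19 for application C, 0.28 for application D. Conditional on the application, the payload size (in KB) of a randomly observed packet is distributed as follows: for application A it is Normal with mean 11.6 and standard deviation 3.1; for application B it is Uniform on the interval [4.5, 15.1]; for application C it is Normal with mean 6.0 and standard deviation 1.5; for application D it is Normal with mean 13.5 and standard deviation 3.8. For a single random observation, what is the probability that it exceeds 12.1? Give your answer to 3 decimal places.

Conditional on each application, P(X > 12.1): A: 0.435932; B: 0.283019; C: 2.38452e-05; D: 0.64372.
By total probability, P(X > 12.1) = 0.27·0.435932 + 0.26·0.283019 + 0.19·2.38452e-05 + 0.28·0.64372 = 0.371533.

0.372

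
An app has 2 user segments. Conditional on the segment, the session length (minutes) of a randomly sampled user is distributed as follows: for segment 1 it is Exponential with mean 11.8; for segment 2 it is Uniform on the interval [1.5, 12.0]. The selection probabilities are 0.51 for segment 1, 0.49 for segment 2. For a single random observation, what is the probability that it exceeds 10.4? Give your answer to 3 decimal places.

0.286

Conditional on each segment, P(X > 10.4): 1: 0.414221; 2: 0.152381.
By total probability, P(X > 10.4) = 0.51·0.414221 + 0.49·0.152381 = 0.285919.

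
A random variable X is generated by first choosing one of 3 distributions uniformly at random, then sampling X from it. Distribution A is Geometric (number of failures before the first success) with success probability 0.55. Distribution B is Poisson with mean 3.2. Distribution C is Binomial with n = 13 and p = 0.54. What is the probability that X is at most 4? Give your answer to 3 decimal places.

Conditional on each component, P(X ≤ 4): A: 0.981547; B: 0.780613; C: 0.0802801.
By total probability, P(X ≤ 4) = 0.333333·0.981547 + 0.333333·0.780613 + 0.333333·0.0802801 = 0.614147.

0.614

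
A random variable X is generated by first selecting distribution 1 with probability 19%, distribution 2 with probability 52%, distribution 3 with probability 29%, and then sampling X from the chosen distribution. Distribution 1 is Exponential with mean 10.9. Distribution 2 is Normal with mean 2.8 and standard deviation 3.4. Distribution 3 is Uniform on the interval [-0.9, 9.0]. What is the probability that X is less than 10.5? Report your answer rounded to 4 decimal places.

Conditional on each component, P(X < 10.5): 1: 0.61837; 2: 0.988235; 3: 1.
By total probability, P(X < 10.5) = 0.19·0.61837 + 0.52·0.988235 + 0.29·1 = 0.921372.

0.9214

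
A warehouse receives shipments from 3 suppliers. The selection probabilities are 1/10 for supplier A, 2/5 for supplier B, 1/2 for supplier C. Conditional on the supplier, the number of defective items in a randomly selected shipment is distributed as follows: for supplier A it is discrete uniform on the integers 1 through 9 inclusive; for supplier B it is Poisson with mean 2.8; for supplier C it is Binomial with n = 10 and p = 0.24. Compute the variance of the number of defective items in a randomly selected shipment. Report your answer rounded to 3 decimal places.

3.262

Per component, A: μ=5, E[X²]=31.6667; B: μ=2.8, E[X²]=10.64; C: μ=2.4, E[X²]=7.584.
E[X] = 0.1·5 + 0.4·2.8 + 0.5·2.4 = 2.82.
E[X²] = 0.1·31.6667 + 0.4·10.64 + 0.5·7.584 = 11.2147.
Var(X) = E[X²] − (E[X])² = 11.2147 − 7.9524 = 3.26227.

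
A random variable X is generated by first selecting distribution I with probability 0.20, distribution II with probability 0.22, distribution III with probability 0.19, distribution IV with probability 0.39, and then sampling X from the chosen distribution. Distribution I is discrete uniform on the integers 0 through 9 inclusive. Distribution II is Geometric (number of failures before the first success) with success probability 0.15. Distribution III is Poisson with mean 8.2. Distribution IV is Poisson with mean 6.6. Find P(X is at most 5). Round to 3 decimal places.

Conditional on each component, P(X ≤ 5): I: 0.6; II: 0.62285; III: 0.173594; IV: 0.354673.
By total probability, P(X ≤ 5) = 0.2·0.6 + 0.22·0.62285 + 0.19·0.173594 + 0.39·0.354673 = 0.428333.

0.428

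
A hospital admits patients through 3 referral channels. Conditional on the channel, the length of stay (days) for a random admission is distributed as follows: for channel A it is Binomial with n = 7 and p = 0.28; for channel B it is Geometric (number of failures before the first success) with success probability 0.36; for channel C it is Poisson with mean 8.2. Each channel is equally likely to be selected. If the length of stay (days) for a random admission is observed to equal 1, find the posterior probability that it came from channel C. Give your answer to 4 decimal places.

0.0045

Likelihoods P(X=1 | ·): A: 0.273056; B: 0.2304; C: 0.00225216.
Posterior ∝ prior × likelihood. Numerator for C: 0.333333·0.00225216 = 0.00075072.
Normalizing constant: 0.333333·0.273056 + 0.333333·0.2304 + 0.333333·0.00225216 = 0.168569.
P(C | observation) = 0.00075072 / 0.168569 = 0.00445348.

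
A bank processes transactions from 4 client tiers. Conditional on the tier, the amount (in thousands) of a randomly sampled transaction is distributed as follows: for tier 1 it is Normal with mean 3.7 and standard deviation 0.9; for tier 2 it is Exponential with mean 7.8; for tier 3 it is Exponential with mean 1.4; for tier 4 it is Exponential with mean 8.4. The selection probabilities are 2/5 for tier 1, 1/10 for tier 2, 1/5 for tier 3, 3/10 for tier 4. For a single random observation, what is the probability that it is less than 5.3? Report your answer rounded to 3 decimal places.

Conditional on each tier, P(X < 5.3): 1: 0.96228; 2: 0.493123; 3: 0.977307; 4: 0.467915.
By total probability, P(X < 5.3) = 0.4·0.96228 + 0.1·0.493123 + 0.2·0.977307 + 0.3·0.467915 = 0.77006.

0.770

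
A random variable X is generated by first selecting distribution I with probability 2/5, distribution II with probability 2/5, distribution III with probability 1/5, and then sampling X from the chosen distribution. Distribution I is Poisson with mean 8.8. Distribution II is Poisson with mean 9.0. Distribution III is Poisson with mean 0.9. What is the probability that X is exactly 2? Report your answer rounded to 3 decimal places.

Conditional on each component, P(X = 2): I: 0.00583638; II: 0.0049981; III: 0.164661.
By total probability, P(X = 2) = 0.4·0.00583638 + 0.4·0.0049981 + 0.2·0.164661 = 0.0372659.

0.037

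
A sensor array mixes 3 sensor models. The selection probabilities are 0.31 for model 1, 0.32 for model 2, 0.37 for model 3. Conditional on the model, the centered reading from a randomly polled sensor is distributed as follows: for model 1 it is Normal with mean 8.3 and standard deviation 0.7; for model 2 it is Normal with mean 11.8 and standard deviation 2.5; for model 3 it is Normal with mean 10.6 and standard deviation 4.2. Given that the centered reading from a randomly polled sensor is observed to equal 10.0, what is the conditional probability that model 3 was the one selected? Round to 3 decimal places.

0.417

Likelihoods f(10.0 | ·): 1: 0.0298598; 2: 0.123141; 3: 0.0940219.
Posterior ∝ prior × likelihood. Numerator for 3: 0.37·0.0940219 = 0.0347881.
Normalizing constant: 0.31·0.0298598 + 0.32·0.123141 + 0.37·0.0940219 = 0.0834496.
P(3 | observation) = 0.0347881 / 0.0834496 = 0.416876.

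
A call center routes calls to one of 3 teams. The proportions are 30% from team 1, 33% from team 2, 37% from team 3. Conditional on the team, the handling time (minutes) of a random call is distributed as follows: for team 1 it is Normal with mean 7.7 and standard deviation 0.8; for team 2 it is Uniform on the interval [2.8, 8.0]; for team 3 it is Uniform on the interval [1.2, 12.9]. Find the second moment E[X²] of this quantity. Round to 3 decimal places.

50.956

For each component E[X²] = Var + (mean)², giving 1: 59.93; 2: 31.4133; 3: 61.11.
Overall E[X²] = 0.3·59.93 + 0.33·31.4133 + 0.37·61.11 = 50.9561.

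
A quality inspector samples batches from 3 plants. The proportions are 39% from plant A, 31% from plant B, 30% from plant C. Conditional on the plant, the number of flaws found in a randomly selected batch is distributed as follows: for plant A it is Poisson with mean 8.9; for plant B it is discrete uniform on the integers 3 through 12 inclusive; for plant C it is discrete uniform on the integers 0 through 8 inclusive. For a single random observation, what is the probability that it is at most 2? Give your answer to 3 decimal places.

0.103

Conditional on each plant, P(X ≤ 2): A: 0.00675193; B: 0; C: 0.333333.
By total probability, P(X ≤ 2) = 0.39·0.00675193 + 0.31·0 + 0.3·0.333333 = 0.102633.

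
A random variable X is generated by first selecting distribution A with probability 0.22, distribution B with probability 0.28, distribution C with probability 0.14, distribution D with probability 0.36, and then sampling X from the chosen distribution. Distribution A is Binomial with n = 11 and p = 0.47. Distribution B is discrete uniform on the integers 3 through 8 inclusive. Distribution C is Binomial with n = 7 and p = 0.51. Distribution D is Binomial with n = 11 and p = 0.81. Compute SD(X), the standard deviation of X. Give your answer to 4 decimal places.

Per component, A: μ=5.17, E[X²]=29.469; B: μ=5.5, E[X²]=33.1667; C: μ=3.57, E[X²]=14.4942; D: μ=8.91, E[X²]=81.081.
E[X] = 0.22·5.17 + 0.28·5.5 + 0.14·3.57 + 0.36·8.91 = 6.3848.
E[X²] = 0.22·29.469 + 0.28·33.1667 + 0.14·14.4942 + 0.36·81.081 = 46.9882.
Var(X) = E[X²] − (E[X])² = 46.9882 − 40.7657 = 6.22252.
SD(X) = √6.22252 = 2.4945.

2.4945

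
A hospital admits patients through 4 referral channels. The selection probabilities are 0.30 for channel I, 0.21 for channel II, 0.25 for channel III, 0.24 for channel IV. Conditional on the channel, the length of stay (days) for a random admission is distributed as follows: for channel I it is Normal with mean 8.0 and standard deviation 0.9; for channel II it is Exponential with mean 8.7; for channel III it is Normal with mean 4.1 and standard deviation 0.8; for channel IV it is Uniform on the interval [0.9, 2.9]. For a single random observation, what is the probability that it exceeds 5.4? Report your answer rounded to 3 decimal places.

Conditional on each channel, P(X > 5.4): I: 0.998067; II: 0.537574; III: 0.0520813; IV: 0.
By total probability, P(X > 5.4) = 0.3·0.998067 + 0.21·0.537574 + 0.25·0.0520813 + 0.24·0 = 0.425331.

0.425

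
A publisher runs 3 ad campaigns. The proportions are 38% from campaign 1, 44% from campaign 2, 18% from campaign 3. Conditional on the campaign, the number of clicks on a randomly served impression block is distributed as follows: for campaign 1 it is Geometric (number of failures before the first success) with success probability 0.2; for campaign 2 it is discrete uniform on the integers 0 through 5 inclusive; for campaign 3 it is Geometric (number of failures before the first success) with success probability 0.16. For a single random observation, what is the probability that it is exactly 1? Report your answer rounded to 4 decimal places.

Conditional on each campaign, P(X = 1): 1: 0.16; 2: 0.166667; 3: 0.1344.
By total probability, P(X = 1) = 0.38·0.16 + 0.44·0.166667 + 0.18·0.1344 = 0.158325.

0.1583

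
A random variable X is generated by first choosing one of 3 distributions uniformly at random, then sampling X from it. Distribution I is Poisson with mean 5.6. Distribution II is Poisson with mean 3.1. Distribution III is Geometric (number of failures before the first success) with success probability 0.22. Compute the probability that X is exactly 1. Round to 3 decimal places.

0.111

Conditional on each component, P(X = 1): I: 0.020708; II: 0.139653; III: 0.1716.
By total probability, P(X = 1) = 0.333333·0.020708 + 0.333333·0.139653 + 0.333333·0.1716 = 0.110654.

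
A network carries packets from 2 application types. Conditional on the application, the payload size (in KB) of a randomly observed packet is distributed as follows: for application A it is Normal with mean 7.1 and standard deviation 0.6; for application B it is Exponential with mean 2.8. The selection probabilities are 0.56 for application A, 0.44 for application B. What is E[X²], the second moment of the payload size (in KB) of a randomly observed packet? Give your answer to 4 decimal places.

For each component E[X²] = Var + (mean)², giving A: 50.77; B: 15.68.
Overall E[X²] = 0.56·50.77 + 0.44·15.68 = 35.3304.

35.3304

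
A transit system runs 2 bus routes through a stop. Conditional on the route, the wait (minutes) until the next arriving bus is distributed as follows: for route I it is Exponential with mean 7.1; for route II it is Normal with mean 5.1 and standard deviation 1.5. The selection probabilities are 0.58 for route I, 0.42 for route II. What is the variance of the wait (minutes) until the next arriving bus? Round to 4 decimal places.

Per component, I: μ=7.1, E[X²]=100.82; II: μ=5.1, E[X²]=28.26.
E[X] = 0.58·7.1 + 0.42·5.1 = 6.26.
E[X²] = 0.58·100.82 + 0.42·28.26 = 70.3448.
Var(X) = E[X²] − (E[X])² = 70.3448 − 39.1876 = 31.1572.

31.1572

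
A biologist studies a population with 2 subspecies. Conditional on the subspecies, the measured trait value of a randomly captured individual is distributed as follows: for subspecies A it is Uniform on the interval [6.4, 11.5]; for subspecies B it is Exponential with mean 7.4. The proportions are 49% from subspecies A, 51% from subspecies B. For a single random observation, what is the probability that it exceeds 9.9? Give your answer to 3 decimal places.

Conditional on each subspecies, P(X > 9.9): A: 0.313725; B: 0.262412.
By total probability, P(X > 9.9) = 0.49·0.313725 + 0.51·0.262412 = 0.287556.

0.288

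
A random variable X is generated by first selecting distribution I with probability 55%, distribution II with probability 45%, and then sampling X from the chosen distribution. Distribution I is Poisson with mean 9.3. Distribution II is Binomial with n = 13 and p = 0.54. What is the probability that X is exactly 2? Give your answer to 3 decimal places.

0.004

Conditional on each component, P(X = 2): I: 0.00395364; II: 0.00443832.
By total probability, P(X = 2) = 0.55·0.00395364 + 0.45·0.00443832 = 0.00417174.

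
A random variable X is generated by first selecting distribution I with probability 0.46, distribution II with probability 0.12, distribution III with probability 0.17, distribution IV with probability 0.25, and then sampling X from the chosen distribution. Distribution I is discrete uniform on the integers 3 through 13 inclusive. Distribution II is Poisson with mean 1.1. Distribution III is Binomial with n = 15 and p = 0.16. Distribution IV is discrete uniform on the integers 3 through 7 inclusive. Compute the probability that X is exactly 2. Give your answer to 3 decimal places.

Conditional on each component, P(X = 2): I: 0; II: 0.201387; III: 0.278651; IV: 0.
By total probability, P(X = 2) = 0.46·0 + 0.12·0.201387 + 0.17·0.278651 + 0.25·0 = 0.071537.

0.072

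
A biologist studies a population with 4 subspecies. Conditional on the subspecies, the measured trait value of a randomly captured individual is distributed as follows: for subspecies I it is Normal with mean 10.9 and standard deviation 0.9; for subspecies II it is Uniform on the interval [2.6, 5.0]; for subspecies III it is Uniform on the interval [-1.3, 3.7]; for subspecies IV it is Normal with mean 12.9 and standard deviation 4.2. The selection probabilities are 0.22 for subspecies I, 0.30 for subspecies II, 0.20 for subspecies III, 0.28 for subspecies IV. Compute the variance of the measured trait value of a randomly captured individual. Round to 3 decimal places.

28.419

Per component, I: μ=10.9, E[X²]=119.62; II: μ=3.8, E[X²]=14.92; III: μ=1.2, E[X²]=3.52333; IV: μ=12.9, E[X²]=184.05.
E[X] = 0.22·10.9 + 0.3·3.8 + 0.2·1.2 + 0.28·12.9 = 7.39.
E[X²] = 0.22·119.62 + 0.3·14.92 + 0.2·3.52333 + 0.28·184.05 = 83.0311.
Var(X) = E[X²] − (E[X])² = 83.0311 − 54.6121 = 28.419.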